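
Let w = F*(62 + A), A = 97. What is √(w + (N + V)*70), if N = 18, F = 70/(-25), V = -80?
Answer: I*√119630/5 ≈ 69.175*I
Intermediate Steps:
F = -14/5 (F = 70*(-1/25) = -14/5 ≈ -2.8000)
w = -2226/5 (w = -14*(62 + 97)/5 = -14/5*159 = -2226/5 ≈ -445.20)
√(w + (N + V)*70) = √(-2226/5 + (18 - 80)*70) = √(-2226/5 - 62*70) = √(-2226/5 - 4340) = √(-23926/5) = I*√119630/5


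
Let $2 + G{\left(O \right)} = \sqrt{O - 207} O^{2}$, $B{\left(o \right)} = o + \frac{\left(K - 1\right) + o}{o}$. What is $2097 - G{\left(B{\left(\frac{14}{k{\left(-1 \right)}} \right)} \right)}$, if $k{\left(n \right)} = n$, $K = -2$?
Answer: $2099 - \frac{32041 i \sqrt{43078}}{2744} \approx 2099.0 - 2423.5 i$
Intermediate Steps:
$B{\left(o \right)} = o + \frac{-3 + o}{o}$ ($B{\left(o \right)} = o + \frac{\left(-2 - 1\right) + o}{o} = o + \frac{-3 + o}{o}$)
$G{\left(O \right)} = -2 + O^{2} \sqrt{-207 + O}$ ($G{\left(O \right)} = -2 + \sqrt{O - 207} O^{2} = -2 + \sqrt{-207 + O} O^{2} = -2 + O^{2} \sqrt{-207 + O}$)
$2097 - G{\left(B{\left(\frac{14}{k{\left(-1 \right)}} \right)} \right)} = 2097 - \left(-2 + \left(1 + \frac{14}{-1} - \frac{3}{14 \frac{1}{-1}}\right)^{2} \sqrt{-207 + \left(1 + \frac{14}{-1} - \frac{3}{14 \frac{1}{-1}}\right)}\right) = 2097 - \left(-2 + \left(1 + 14 \left(-1\right) - \frac{3}{14 \left(-1\right)}\right)^{2} \sqrt{-207 + \left(1 + 14 \left(-1\right) - \frac{3}{14 \left(-1\right)}\right)}\right) = 2097 - \left(-2 + \left(1 - 14 - \frac{3}{-14}\right)^{2} \sqrt{-207 - \left(13 - \frac{3}{14}\right)}\right) = 2097 - \left(-2 + \left(1 - 14 - - \frac{3}{14}\right)^{2} \sqrt{-207 - \frac{179}{14}}\right) = 2097 - \left(-2 + \left(1 - 14 + \frac{3}{14}\right)^{2} \sqrt{-207 + \left(1 - 14 + \frac{3}{14}\right)}\right) = 2097 - \left(-2 + \left(- \frac{179}{14}\right)^{2} \sqrt{-207 - \frac{179}{14}}\right) = 2097 - \left(-2 + \frac{32041 \sqrt{- \frac{3077}{14}}}{196}\right) = 2097 - \left(-2 + \frac{32041 \frac{i \sqrt{43078}}{14}}{196}\right) = 2097 - \left(-2 + \frac{32041 i \sqrt{43078}}{2744}\right) = 2097 + \left(2 - \frac{32041 i \sqrt{43078}}{2744}\right) = 2099 - \frac{32041 i \sqrt{43078}}{2744}$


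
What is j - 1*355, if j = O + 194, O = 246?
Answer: 85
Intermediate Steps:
j = 440 (j = 246 + 194 = 440)
j - 1*355 = 440 - 1*355 = 440 - 355 = 85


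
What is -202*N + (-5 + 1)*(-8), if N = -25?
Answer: 5082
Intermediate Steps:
-202*N + (-5 + 1)*(-8) = -202*(-25) + (-5 + 1)*(-8) = 5050 - 4*(-8) = 5050 + 32 = 5082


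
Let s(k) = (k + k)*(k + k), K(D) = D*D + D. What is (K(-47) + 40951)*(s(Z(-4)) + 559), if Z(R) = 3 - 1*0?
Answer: 25652235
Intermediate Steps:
Z(R) = 3 (Z(R) = 3 + 0 = 3)
K(D) = D + D² (K(D) = D² + D = D + D²)
s(k) = 4*k² (s(k) = (2*k)*(2*k) = 4*k²)
(K(-47) + 40951)*(s(Z(-4)) + 559) = (-47*(1 - 47) + 40951)*(4*3² + 559) = (-47*(-46) + 40951)*(4*9 + 559) = (2162 + 40951)*(36 + 559) = 43113*595 = 25652235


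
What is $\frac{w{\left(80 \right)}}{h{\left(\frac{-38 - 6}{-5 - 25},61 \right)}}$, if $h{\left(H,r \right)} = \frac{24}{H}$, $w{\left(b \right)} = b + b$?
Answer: $\frac{88}{9} \approx 9.7778$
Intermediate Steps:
$w{\left(b \right)} = 2 b$
$\frac{w{\left(80 \right)}}{h{\left(\frac{-38 - 6}{-5 - 25},61 \right)}} = \frac{2 \cdot 80}{24 \frac{1}{\left(-38 - 6\right) \frac{1}{-5 - 25}}} = \frac{160}{24 \frac{1}{\left(-44\right) \frac{1}{-30}}} = \frac{160}{24 \frac{1}{\left(-44\right) \left(- \frac{1}{30}\right)}} = \frac{160}{24 \frac{1}{\frac{22}{15}}} = \frac{160}{24 \cdot \frac{15}{22}} = \frac{160}{\frac{180}{11}} = 160 \cdot \frac{11}{180} = \frac{88}{9}$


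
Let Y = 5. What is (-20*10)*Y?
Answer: -1000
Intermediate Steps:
(-20*10)*Y = -20*10*5 = -200*5 = -1000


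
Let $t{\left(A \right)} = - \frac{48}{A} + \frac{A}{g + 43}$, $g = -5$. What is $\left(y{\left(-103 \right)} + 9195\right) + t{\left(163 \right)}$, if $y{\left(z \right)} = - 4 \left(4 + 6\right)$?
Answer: $\frac{56730815}{6194} \approx 9159.0$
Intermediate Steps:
$t{\left(A \right)} = - \frac{48}{A} + \frac{A}{38}$ ($t{\left(A \right)} = - \frac{48}{A} + \frac{A}{-5 + 43} = - \frac{48}{A} + \frac{A}{38}$)
$y{\left(z \right)} = -40$ ($y{\left(z \right)} = \left(-4\right) 10 = -40$)
$\left(y{\left(-103 \right)} + 9195\right) + t{\left(163 \right)} = \left(-40 + 9195\right) + \left(- \frac{48}{163} + \frac{1}{38} \cdot 163\right) = 9155 + \left(\left(-48\right) \frac{1}{163} + \frac{163}{38}\right) = 9155 + \left(- \frac{48}{163} + \frac{163}{38}\right) = 9155 + \frac{24745}{6194} = \frac{56730815}{6194}$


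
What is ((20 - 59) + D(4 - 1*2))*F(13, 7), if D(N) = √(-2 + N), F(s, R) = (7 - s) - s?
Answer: 741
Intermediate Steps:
F(s, R) = 7 - 2*s
((20 - 59) + D(4 - 1*2))*F(13, 7) = ((20 - 59) + √(-2 + (4 - 1*2)))*(7 - 2*13) = (-39 + √(-2 + (4 - 2)))*(7 - 26) = (-39 + √(-2 + 2))*(-19) = (-39 + √0)*(-19) = (-39 + 0)*(-19) = -39*(-19) = 741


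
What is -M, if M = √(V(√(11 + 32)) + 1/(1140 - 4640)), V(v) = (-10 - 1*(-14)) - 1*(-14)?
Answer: -√2204965/350 ≈ -4.2426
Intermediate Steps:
V(v) = 18 (V(v) = (-10 + 14) + 14 = 4 + 14 = 18)
M = √2204965/350 (M = √(18 + 1/(1140 - 4640)) = √(18 + 1/(-3500)) = √(18 - 1/3500) = √(62999/3500) = √2204965/350 ≈ 4.2426)
-M = -√2204965/350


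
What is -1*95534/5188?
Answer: -47767/2594 ≈ -18.414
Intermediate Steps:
-1*95534/5188 = -95534*1/5188 = -47767/2594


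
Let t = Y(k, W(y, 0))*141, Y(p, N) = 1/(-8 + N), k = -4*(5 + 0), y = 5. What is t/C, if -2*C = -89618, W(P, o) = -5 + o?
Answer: -141/582517 ≈ -0.00024205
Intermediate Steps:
k = -20 (k = -4*5 = -20)
C = 44809 (C = -½*(-89618) = 44809)
t = -141/13 (t = 141/(-8 + (-5 + 0)) = 141/(-8 - 5) = 141/(-13) = -1/13*141 = -141/13 ≈ -10.846)
t/C = -141/13/44809 = -141/13*1/44809 = -141/582517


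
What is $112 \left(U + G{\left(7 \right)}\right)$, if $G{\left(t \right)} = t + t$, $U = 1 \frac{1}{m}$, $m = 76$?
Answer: $\frac{29820}{19} \approx 1569.5$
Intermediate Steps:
$U = \frac{1}{76}$ ($U = 1 \cdot \frac{1}{76} = \frac{1}{76} \approx 0.013158$)
$G{\left(t \right)} = 2 t$
$112 \left(U + G{\left(7 \right)}\right) = 112 \left(\frac{1}{76} + 2 \cdot 7\right) = 112 \left(\frac{1}{76} + 14\right) = 112 \cdot \frac{1065}{76} = \frac{29820}{19}$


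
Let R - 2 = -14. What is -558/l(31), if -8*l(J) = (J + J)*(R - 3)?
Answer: -24/5 ≈ -4.8000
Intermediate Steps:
R = -12 (R = 2 - 14 = -12)
l(J) = 15*J/4 (l(J) = -(J + J)*(-12 - 3)/8 = -2*J*(-15)/8 = -(-15)*J/4 = 15*J/4)
-558/l(31) = -558/((15/4)*31) = -558/465/4 = -558*4/465 = -24/5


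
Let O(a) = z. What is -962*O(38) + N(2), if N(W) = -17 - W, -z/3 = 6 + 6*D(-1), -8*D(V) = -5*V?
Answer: 12949/2 ≈ 6474.5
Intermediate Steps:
D(V) = 5*V/8 (D(V) = -(-5)*V/8 = 5*V/8)
z = -27/4 (z = -3*(6 + 6*((5/8)*(-1))) = -3*(6 + 6*(-5/8)) = -3*(6 - 15/4) = -3*9/4 = -27/4 ≈ -6.7500)
O(a) = -27/4
-962*O(38) + N(2) = -962*(-27/4) + (-17 - 1*2) = 12987/2 + (-17 - 2) = 12987/2 - 19 = 12949/2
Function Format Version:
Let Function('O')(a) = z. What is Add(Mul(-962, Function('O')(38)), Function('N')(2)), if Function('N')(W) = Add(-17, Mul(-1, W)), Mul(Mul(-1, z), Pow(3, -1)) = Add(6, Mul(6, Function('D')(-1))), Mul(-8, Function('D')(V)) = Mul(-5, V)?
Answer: Rational(12949, 2) ≈ 6474.5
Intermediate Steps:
Function('D')(V) = Mul(Rational(5, 8), V) (Function('D')(V) = Mul(Rational(-1, 8), Mul(-5, V)) = Mul(Rational(5, 8), V))
z = Rational(-27, 4) (z = Mul(-3, Add(6, Mul(6, Mul(Rational(5, 8), -1)))) = Mul(-3, Add(6, Mul(6, Rational(-5, 8)))) = Mul(-3, Add(6, Rational(-15, 4))) = Mul(-3, Rational(9, 4)) = Rational(-27, 4) ≈ -6.7500)
Function('O')(a) = Rational(-27, 4)
Add(Mul(-962, Function('O')(38)), Function('N')(2)) = Add(Mul(-962, Rational(-27, 4)), Add(-17, Mul(-1, 2))) = Add(Rational(12987, 2), Add(-17, -2)) = Add(Rational(12987, 2), -19) = Rational(12949, 2)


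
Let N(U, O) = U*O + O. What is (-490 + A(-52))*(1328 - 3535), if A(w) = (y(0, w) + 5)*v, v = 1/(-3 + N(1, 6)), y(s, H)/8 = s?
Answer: 9721835/9 ≈ 1.0802e+6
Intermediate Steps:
N(U, O) = O + O*U (N(U, O) = O*U + O = O + O*U)
y(s, H) = 8*s
v = ⅑ (v = 1/(-3 + 6*(1 + 1)) = 1/(-3 + 6*2) = 1/(-3 + 12) = 1/9 = ⅑ ≈ 0.11111)
A(w) = 5/9 (A(w) = (8*0 + 5)*(⅑) = (0 + 5)*(⅑) = 5*(⅑) = 5/9)
(-490 + A(-52))*(1328 - 3535) = (-490 + 5/9)*(1328 - 3535) = -4405/9*(-2207) = 9721835/9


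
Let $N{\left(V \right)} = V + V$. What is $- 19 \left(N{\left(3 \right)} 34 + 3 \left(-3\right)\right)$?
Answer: $-3705$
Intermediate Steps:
$N{\left(V \right)} = 2 V$
$- 19 \left(N{\left(3 \right)} 34 + 3 \left(-3\right)\right) = - 19 \left(2 \cdot 3 \cdot 34 + 3 \left(-3\right)\right) = - 19 \left(6 \cdot 34 - 9\right) = - 19 \left(204 - 9\right) = \left(-19\right) 195 = -3705$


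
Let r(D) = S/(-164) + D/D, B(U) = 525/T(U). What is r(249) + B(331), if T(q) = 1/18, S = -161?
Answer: 1550125/164 ≈ 9452.0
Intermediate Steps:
T(q) = 1/18
B(U) = 9450 (B(U) = 525/(1/18) = 525*18 = 9450)
r(D) = 325/164 (r(D) = -161/(-164) + D/D = -161*(-1/164) + 1 = 161/164 + 1 = 325/164)
r(249) + B(331) = 325/164 + 9450 = 1550125/164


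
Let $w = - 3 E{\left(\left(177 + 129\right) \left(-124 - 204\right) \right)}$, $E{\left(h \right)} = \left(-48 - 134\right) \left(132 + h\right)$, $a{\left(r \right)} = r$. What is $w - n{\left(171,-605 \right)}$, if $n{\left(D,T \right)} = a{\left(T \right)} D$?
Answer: $-54625401$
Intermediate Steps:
$n{\left(D,T \right)} = D T$ ($n{\left(D,T \right)} = T D = D T$)
$E{\left(h \right)} = -24024 - 182 h$ ($E{\left(h \right)} = - 182 \left(132 + h\right) = -24024 - 182 h$)
$w = -54728856$ ($w = - 3 \left(-24024 - 182 \left(177 + 129\right) \left(-124 - 204\right)\right) = - 3 \left(-24024 - 182 \cdot 306 \left(-328\right)\right) = - 3 \left(-24024 - -18266976\right) = - 3 \left(-24024 + 18266976\right) = \left(-3\right) 18242952 = -54728856$)
$w - n{\left(171,-605 \right)} = -54728856 - 171 \left(-605\right) = -54728856 - -103455 = -54728856 + 103455 = -54625401$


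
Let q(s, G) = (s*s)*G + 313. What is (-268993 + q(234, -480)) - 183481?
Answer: -26735041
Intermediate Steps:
q(s, G) = 313 + G*s² (q(s, G) = s²*G + 313 = G*s² + 313 = 313 + G*s²)
(-268993 + q(234, -480)) - 183481 = (-268993 + (313 - 480*234²)) - 183481 = (-268993 + (313 - 480*54756)) - 183481 = (-268993 + (313 - 26282880)) - 183481 = (-268993 - 26282567) - 183481 = -26551560 - 183481 = -26735041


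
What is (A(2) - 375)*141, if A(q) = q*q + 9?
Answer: -51042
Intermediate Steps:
A(q) = 9 + q² (A(q) = q² + 9 = 9 + q²)
(A(2) - 375)*141 = ((9 + 2²) - 375)*141 = ((9 + 4) - 375)*141 = (13 - 375)*141 = -362*141 = -51042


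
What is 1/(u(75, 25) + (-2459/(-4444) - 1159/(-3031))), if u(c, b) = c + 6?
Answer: 13469764/1103654709 ≈ 0.012205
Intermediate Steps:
u(c, b) = 6 + c
1/(u(75, 25) + (-2459/(-4444) - 1159/(-3031))) = 1/((6 + 75) + (-2459/(-4444) - 1159/(-3031))) = 1/(81 + (-2459*(-1/4444) - 1159*(-1/3031))) = 1/(81 + (2459/4444 + 1159/3031)) = 1/(81 + 12603825/13469764) = 1/(1103654709/13469764) = 13469764/1103654709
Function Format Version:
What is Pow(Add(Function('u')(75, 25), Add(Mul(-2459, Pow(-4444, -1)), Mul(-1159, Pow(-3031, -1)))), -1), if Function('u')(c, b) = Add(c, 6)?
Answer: Rational(13469764, 1103654709) ≈ 0.012205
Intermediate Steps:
Function('u')(c, b) = Add(6, c)
Pow(Add(Function('u')(75, 25), Add(Mul(-2459, Pow(-4444, -1)), Mul(-1159, Pow(-3031, -1)))), -1) = Pow(Add(Add(6, 75), Add(Mul(-2459, Pow(-4444, -1)), Mul(-1159, Pow(-3031, -1)))), -1) = Pow(Add(81, Add(Mul(-2459, Rational(-1, 4444)), Mul(-1159, Rational(-1, 3031)))), -1) = Pow(Add(81, Add(Rational(2459, 4444), Rational(1159, 3031))), -1) = Pow(Add(81, Rational(12603825, 13469764)), -1) = Pow(Rational(1103654709, 13469764), -1) = Rational(13469764, 1103654709)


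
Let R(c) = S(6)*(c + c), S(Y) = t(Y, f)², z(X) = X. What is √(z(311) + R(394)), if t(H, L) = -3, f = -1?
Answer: √7403 ≈ 86.041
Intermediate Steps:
S(Y) = 9 (S(Y) = (-3)² = 9)
R(c) = 18*c (R(c) = 9*(c + c) = 9*(2*c) = 18*c)
√(z(311) + R(394)) = √(311 + 18*394) = √(311 + 7092) = √7403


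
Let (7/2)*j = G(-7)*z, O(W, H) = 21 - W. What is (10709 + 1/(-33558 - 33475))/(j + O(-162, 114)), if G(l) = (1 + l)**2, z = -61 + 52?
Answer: 5024994772/42431889 ≈ 118.42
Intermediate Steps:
z = -9
j = -648/7 (j = 2*((1 - 7)**2*(-9))/7 = 2*((-6)**2*(-9))/7 = 2*(36*(-9))/7 = (2/7)*(-324) = -648/7 ≈ -92.571)
(10709 + 1/(-33558 - 33475))/(j + O(-162, 114)) = (10709 + 1/(-33558 - 33475))/(-648/7 + (21 - 1*(-162))) = (10709 + 1/(-67033))/(-648/7 + (21 + 162)) = (10709 - 1/67033)/(-648/7 + 183) = 717856396/(67033*(633/7)) = (717856396/67033)*(7/633) = 5024994772/42431889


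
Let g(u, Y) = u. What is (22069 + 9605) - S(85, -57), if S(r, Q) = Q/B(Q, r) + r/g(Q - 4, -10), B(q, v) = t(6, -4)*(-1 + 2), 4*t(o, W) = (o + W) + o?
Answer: 3867875/122 ≈ 31704.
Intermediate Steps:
t(o, W) = o/2 + W/4 (t(o, W) = ((o + W) + o)/4 = ((W + o) + o)/4 = (W + 2*o)/4 = o/2 + W/4)
B(q, v) = 2 (B(q, v) = ((1/2)*6 + (1/4)*(-4))*(-1 + 2) = (3 - 1)*1 = 2*1 = 2)
S(r, Q) = Q/2 + r/(-4 + Q) (S(r, Q) = Q/2 + r/(Q - 4) = Q*(1/2) + r/(-4 + Q) = Q/2 + r/(-4 + Q))
(22069 + 9605) - S(85, -57) = (22069 + 9605) - (85 + (1/2)*(-57)*(-4 - 57))/(-4 - 57) = 31674 - (85 + (1/2)*(-57)*(-61))/(-61) = 31674 - (-1)*(85 + 3477/2)/61 = 31674 - (-1)*3647/(61*2) = 31674 - 1*(-3647/122) = 31674 + 3647/122 = 3867875/122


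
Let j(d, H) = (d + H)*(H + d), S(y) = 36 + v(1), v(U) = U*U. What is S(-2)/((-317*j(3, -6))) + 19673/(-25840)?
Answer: -57083149/73721520 ≈ -0.77431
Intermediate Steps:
v(U) = U²
S(y) = 37 (S(y) = 36 + 1² = 36 + 1 = 37)
j(d, H) = (H + d)² (j(d, H) = (H + d)*(H + d) = (H + d)²)
S(-2)/((-317*j(3, -6))) + 19673/(-25840) = 37/((-317*(-6 + 3)²)) + 19673/(-25840) = 37/((-317*(-3)²)) + 19673*(-1/25840) = 37/((-317*9)) - 19673/25840 = 37/(-2853) - 19673/25840 = 37*(-1/2853) - 19673/25840 = -37/2853 - 19673/25840 = -57083149/73721520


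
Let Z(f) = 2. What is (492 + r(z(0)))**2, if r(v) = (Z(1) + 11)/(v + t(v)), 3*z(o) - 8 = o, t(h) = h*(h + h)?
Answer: 5610159801/23104 ≈ 2.4282e+5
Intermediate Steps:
t(h) = 2*h**2 (t(h) = h*(2*h) = 2*h**2)
z(o) = 8/3 + o/3
r(v) = 13/(v + 2*v**2) (r(v) = (2 + 11)/(v + 2*v**2) = 13/(v + 2*v**2))
(492 + r(z(0)))**2 = (492 + 13/((8/3 + (1/3)*0)*(1 + 2*(8/3 + (1/3)*0))))**2 = (492 + 13/((8/3 + 0)*(1 + 2*(8/3 + 0))))**2 = (492 + 13/((8/3)*(1 + 2*(8/3))))**2 = (492 + 13*(3/8)/(1 + 16/3))**2 = (492 + 13*(3/8)/(19/3))**2 = (492 + 13*(3/8)*(3/19))**2 = (492 + 117/152)**2 = (74901/152)**2 = 5610159801/23104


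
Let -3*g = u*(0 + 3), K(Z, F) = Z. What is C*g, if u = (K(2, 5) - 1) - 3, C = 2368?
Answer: 4736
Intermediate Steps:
u = -2 (u = (2 - 1) - 3 = 1 - 3 = -2)
g = 2 (g = -(-2)*(0 + 3)/3 = -(-2)*3/3 = -1/3*(-6) = 2)
C*g = 2368*2 = 4736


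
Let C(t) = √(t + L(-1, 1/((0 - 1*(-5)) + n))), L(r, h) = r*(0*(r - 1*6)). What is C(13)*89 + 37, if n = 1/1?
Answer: 37 + 89*√13 ≈ 357.89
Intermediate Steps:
n = 1
L(r, h) = 0 (L(r, h) = r*(0*(r - 6)) = r*(0*(-6 + r)) = r*0 = 0)
C(t) = √t (C(t) = √(t + 0) = √t)
C(13)*89 + 37 = √13*89 + 37 = 89*√13 + 37 = 37 + 89*√13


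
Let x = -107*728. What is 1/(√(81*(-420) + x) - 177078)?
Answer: -88539/15678365000 - 7*I*√571/15678365000 ≈ -5.6472e-6 - 1.0669e-8*I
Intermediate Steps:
x = -77896
1/(√(81*(-420) + x) - 177078) = 1/(√(81*(-420) - 77896) - 177078) = 1/(√(-34020 - 77896) - 177078) = 1/(√(-111916) - 177078) = 1/(14*I*√571 - 177078) = 1/(-177078 + 14*I*√571)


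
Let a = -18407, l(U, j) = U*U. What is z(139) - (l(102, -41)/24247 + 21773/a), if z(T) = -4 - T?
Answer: -63486554144/446314529 ≈ -142.25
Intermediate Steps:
l(U, j) = U**2
z(139) - (l(102, -41)/24247 + 21773/a) = (-4 - 1*139) - (102**2/24247 + 21773/(-18407)) = (-4 - 139) - (10404*(1/24247) + 21773*(-1/18407)) = -143 - (10404/24247 - 21773/18407) = -143 - 1*(-336423503/446314529) = -143 + 336423503/446314529 = -63486554144/446314529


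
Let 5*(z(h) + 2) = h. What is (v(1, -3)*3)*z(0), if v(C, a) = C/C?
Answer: -6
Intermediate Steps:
z(h) = -2 + h/5
v(C, a) = 1
(v(1, -3)*3)*z(0) = (1*3)*(-2 + (⅕)*0) = 3*(-2 + 0) = 3*(-2) = -6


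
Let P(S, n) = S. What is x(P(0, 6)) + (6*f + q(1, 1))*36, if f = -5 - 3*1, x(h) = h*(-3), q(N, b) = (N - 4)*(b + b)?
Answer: -1944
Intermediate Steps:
q(N, b) = 2*b*(-4 + N) (q(N, b) = (-4 + N)*(2*b) = 2*b*(-4 + N))
x(h) = -3*h
f = -8 (f = -5 - 3 = -8)
x(P(0, 6)) + (6*f + q(1, 1))*36 = -3*0 + (6*(-8) + 2*1*(-4 + 1))*36 = 0 + (-48 + 2*1*(-3))*36 = 0 + (-48 - 6)*36 = 0 - 54*36 = 0 - 1944 = -1944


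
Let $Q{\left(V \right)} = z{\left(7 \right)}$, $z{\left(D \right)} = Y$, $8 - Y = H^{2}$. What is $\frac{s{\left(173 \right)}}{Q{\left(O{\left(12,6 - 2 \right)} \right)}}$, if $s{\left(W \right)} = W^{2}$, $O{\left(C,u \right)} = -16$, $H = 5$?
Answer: $- \frac{29929}{17} \approx -1760.5$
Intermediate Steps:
$Y = -17$ ($Y = 8 - 5^{2} = 8 - 25 = -17$)
$z{\left(D \right)} = -17$
$Q{\left(V \right)} = -17$
$\frac{s{\left(173 \right)}}{Q{\left(O{\left(12,6 - 2 \right)} \right)}} = \frac{173^{2}}{-17} = 29929 \left(- \frac{1}{17}\right) = - \frac{29929}{17}$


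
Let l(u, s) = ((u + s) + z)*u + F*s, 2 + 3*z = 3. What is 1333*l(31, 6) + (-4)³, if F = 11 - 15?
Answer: 4532008/3 ≈ 1.5107e+6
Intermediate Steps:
z = ⅓ (z = -⅔ + (⅓)*3 = -⅔ + 1 = ⅓ ≈ 0.33333)
F = -4
l(u, s) = -4*s + u*(⅓ + s + u) (l(u, s) = ((u + s) + ⅓)*u - 4*s = ((s + u) + ⅓)*u - 4*s = (⅓ + s + u)*u - 4*s = u*(⅓ + s + u) - 4*s = -4*s + u*(⅓ + s + u))
1333*l(31, 6) + (-4)³ = 1333*(31² - 4*6 + (⅓)*31 + 6*31) + (-4)³ = 1333*(961 - 24 + 31/3 + 186) - 64 = 1333*(3400/3) - 64 = 4532200/3 - 64 = 4532008/3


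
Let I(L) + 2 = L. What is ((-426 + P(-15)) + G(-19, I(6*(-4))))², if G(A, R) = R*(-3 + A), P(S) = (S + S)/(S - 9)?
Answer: 346921/16 ≈ 21683.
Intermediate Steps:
I(L) = -2 + L
P(S) = 2*S/(-9 + S) (P(S) = (2*S)/(-9 + S) = 2*S/(-9 + S))
((-426 + P(-15)) + G(-19, I(6*(-4))))² = ((-426 + 2*(-15)/(-9 - 15)) + (-2 + 6*(-4))*(-3 - 19))² = ((-426 + 2*(-15)/(-24)) + (-2 - 24)*(-22))² = ((-426 + 2*(-15)*(-1/24)) - 26*(-22))² = ((-426 + 5/4) + 572)² = (-1699/4 + 572)² = (589/4)² = 346921/16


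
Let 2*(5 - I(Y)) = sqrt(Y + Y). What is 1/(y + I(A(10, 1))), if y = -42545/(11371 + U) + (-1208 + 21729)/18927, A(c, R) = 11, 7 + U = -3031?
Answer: -48686413940391006/225981829807673713 - 24875185490753481*sqrt(22)/225981829807673713 ≈ -0.73175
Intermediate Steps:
U = -3038 (U = -7 - 3031 = -3038)
I(Y) = 5 - sqrt(2)*sqrt(Y)/2 (I(Y) = 5 - sqrt(Y + Y)/2 = 5 - sqrt(2)*sqrt(Y)/2)
y = -634247722/157718691 (y = -42545/(11371 - 3038) + (-1208 + 21729)/18927 = -42545/8333 + 20521*(1/18927) = -42545*1/8333 + 20521/18927 = -42545/8333 + 20521/18927 = -634247722/157718691 ≈ -4.0214)
1/(y + I(A(10, 1))) = 1/(-634247722/157718691 + (5 - sqrt(2)*sqrt(11)/2)) = 1/(-634247722/157718691 + (5 - sqrt(22)/2)) = 1/(154345733/157718691 - sqrt(22)/2)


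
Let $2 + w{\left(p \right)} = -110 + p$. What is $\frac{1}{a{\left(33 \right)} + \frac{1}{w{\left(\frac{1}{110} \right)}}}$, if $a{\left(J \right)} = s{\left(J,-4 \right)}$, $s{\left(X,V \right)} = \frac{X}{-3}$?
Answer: $- \frac{12319}{135619} \approx -0.090835$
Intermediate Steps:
$w{\left(p \right)} = -112 + p$ ($w{\left(p \right)} = -2 + \left(-110 + p\right) = -112 + p$)
$s{\left(X,V \right)} = - \frac{X}{3}$ ($s{\left(X,V \right)} = X \left(- \frac{1}{3}\right) = - \frac{X}{3}$)
$a{\left(J \right)} = - \frac{J}{3}$
$\frac{1}{a{\left(33 \right)} + \frac{1}{w{\left(\frac{1}{110} \right)}}} = \frac{1}{\left(- \frac{1}{3}\right) 33 + \frac{1}{-112 + \frac{1}{110}}} = \frac{1}{-11 + \frac{1}{-112 + \frac{1}{110}}} = \frac{1}{-11 + \frac{1}{- \frac{12319}{110}}} = \frac{1}{-11 - \frac{110}{12319}} = \frac{1}{- \frac{135619}{12319}} = - \frac{12319}{135619}$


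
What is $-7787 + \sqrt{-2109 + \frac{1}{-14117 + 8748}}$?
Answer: $-7787 + \frac{i \sqrt{60794378918}}{5369} \approx -7787.0 + 45.924 i$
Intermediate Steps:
$-7787 + \sqrt{-2109 + \frac{1}{-14117 + 8748}} = -7787 + \sqrt{-2109 + \frac{1}{-5369}} = -7787 + \sqrt{-2109 - \frac{1}{5369}} = -7787 + \sqrt{- \frac{11323222}{5369}} = -7787 + \frac{i \sqrt{60794378918}}{5369}$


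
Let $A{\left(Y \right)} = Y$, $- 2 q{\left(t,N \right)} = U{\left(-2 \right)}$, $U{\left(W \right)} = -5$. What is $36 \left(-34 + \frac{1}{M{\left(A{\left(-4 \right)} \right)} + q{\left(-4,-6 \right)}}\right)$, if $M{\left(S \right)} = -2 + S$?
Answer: $- \frac{8640}{7} \approx -1234.3$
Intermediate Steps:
$q{\left(t,N \right)} = \frac{5}{2}$ ($q{\left(t,N \right)} = \left(- \frac{1}{2}\right) \left(-5\right) = \frac{5}{2}$)
$36 \left(-34 + \frac{1}{M{\left(A{\left(-4 \right)} \right)} + q{\left(-4,-6 \right)}}\right) = 36 \left(-34 + \frac{1}{\left(-2 - 4\right) + \frac{5}{2}}\right) = 36 \left(-34 + \frac{1}{-6 + \frac{5}{2}}\right) = 36 \left(-34 + \frac{1}{- \frac{7}{2}}\right) = 36 \left(-34 - \frac{2}{7}\right) = 36 \left(- \frac{240}{7}\right) = - \frac{8640}{7}$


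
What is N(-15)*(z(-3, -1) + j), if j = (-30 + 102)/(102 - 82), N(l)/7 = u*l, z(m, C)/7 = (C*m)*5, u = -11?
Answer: 125433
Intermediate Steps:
z(m, C) = 35*C*m (z(m, C) = 7*((C*m)*5) = 7*(5*C*m) = 35*C*m)
N(l) = -77*l (N(l) = 7*(-11*l) = -77*l)
j = 18/5 (j = 72/20 = 72*(1/20) = 18/5 ≈ 3.6000)
N(-15)*(z(-3, -1) + j) = (-77*(-15))*(35*(-1)*(-3) + 18/5) = 1155*(105 + 18/5) = 1155*(543/5) = 125433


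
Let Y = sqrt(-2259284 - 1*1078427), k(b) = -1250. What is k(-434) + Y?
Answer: -1250 + I*sqrt(3337711) ≈ -1250.0 + 1826.9*I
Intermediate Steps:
Y = I*sqrt(3337711) (Y = sqrt(-2259284 - 1078427) = sqrt(-3337711) = I*sqrt(3337711) ≈ 1826.9*I)
k(-434) + Y = -1250 + I*sqrt(3337711)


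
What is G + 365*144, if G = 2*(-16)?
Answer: 52528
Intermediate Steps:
G = -32
G + 365*144 = -32 + 365*144 = -32 + 52560 = 52528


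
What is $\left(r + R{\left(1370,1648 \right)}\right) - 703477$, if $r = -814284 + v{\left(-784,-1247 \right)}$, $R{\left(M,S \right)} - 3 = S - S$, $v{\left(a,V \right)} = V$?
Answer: $-1519005$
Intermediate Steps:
$R{\left(M,S \right)} = 3$ ($R{\left(M,S \right)} = 3 + \left(S - S\right) = 3 + 0 = 3$)
$r = -815531$ ($r = -814284 - 1247 = -815531$)
$\left(r + R{\left(1370,1648 \right)}\right) - 703477 = \left(-815531 + 3\right) - 703477 = -815528 - 703477 = -1519005$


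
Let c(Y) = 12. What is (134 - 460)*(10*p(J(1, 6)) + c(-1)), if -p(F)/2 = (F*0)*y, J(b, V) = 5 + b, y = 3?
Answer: -3912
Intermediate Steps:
p(F) = 0 (p(F) = -2*F*0*3 = -0*3 = -2*0 = 0)
(134 - 460)*(10*p(J(1, 6)) + c(-1)) = (134 - 460)*(10*0 + 12) = -326*(0 + 12) = -326*12 = -3912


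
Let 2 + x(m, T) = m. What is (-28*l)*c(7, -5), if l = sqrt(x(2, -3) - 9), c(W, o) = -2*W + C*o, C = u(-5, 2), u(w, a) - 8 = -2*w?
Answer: 8736*I ≈ 8736.0*I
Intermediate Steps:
x(m, T) = -2 + m
u(w, a) = 8 - 2*w
C = 18 (C = 8 - 2*(-5) = 8 + 10 = 18)
c(W, o) = -2*W + 18*o
l = 3*I (l = sqrt((-2 + 2) - 9) = sqrt(0 - 9) = sqrt(-9) = 3*I ≈ 3.0*I)
(-28*l)*c(7, -5) = (-84*I)*(-2*7 + 18*(-5)) = (-84*I)*(-14 - 90) = -84*I*(-104) = 8736*I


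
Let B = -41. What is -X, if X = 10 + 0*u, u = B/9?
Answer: -10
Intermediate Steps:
u = -41/9 ≈ -4.5556
X = 10 (X = 10 + 0*(-41/9) = 10 + 0 = 10)
-X = -1*10 = -10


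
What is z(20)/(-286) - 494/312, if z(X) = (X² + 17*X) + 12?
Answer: -7229/1716 ≈ -4.2127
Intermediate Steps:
z(X) = 12 + X² + 17*X
z(20)/(-286) - 494/312 = (12 + 20² + 17*20)/(-286) - 494/312 = (12 + 400 + 340)*(-1/286) - 494*1/312 = 752*(-1/286) - 19/12 = -376/143 - 19/12 = -7229/1716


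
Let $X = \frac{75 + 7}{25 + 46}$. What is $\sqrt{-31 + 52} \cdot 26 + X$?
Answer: $\frac{82}{71} + 26 \sqrt{21} \approx 120.3$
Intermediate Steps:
$X = \frac{82}{71} \approx 1.1549$
$\sqrt{-31 + 52} \cdot 26 + X = \sqrt{-31 + 52} \cdot 26 + \frac{82}{71} = \sqrt{21} \cdot 26 + \frac{82}{71} = 26 \sqrt{21} + \frac{82}{71} = \frac{82}{71} + 26 \sqrt{21}$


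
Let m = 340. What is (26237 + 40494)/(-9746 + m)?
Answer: -66731/9406 ≈ -7.0945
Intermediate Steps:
(26237 + 40494)/(-9746 + m) = (26237 + 40494)/(-9746 + 340) = 66731/(-9406) = 66731*(-1/9406) = -66731/9406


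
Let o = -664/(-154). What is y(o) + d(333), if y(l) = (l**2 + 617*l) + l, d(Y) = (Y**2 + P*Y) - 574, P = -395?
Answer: -109904604/5929 ≈ -18537.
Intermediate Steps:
d(Y) = -574 + Y**2 - 395*Y (d(Y) = (Y**2 - 395*Y) - 574 = -574 + Y**2 - 395*Y)
o = 332/77 (o = -664*(-1/154) = 332/77 ≈ 4.3117)
y(l) = l**2 + 618*l
y(o) + d(333) = 332*(618 + 332/77)/77 + (-574 + 333**2 - 395*333) = (332/77)*(47918/77) + (-574 + 110889 - 131535) = 15908776/5929 - 21220 = -109904604/5929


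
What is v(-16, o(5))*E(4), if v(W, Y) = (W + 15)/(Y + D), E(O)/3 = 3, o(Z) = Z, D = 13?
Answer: -1/2 ≈ -0.50000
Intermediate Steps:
E(O) = 9 (E(O) = 3*3 = 9)
v(W, Y) = (15 + W)/(13 + Y) (v(W, Y) = (W + 15)/(Y + 13) = (15 + W)/(13 + Y))
v(-16, o(5))*E(4) = ((15 - 16)/(13 + 5))*9 = (-1/18)*9 = ((1/18)*(-1))*9 = -1/18*9 = -1/2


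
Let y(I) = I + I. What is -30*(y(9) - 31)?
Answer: 390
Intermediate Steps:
y(I) = 2*I
-30*(y(9) - 31) = -30*(2*9 - 31) = -30*(18 - 31) = -30*(-13) = 390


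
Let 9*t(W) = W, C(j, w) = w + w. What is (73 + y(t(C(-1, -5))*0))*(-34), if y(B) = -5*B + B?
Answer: -2482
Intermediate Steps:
C(j, w) = 2*w
t(W) = W/9
y(B) = -4*B
(73 + y(t(C(-1, -5))*0))*(-34) = (73 - 4*(2*(-5))/9*0)*(-34) = (73 - 4*(⅑)*(-10)*0)*(-34) = (73 - (-40)*0/9)*(-34) = (73 - 4*0)*(-34) = (73 + 0)*(-34) = 73*(-34) = -2482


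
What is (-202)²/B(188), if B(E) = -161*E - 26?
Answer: -20402/15147 ≈ -1.3469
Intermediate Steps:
B(E) = -26 - 161*E
(-202)²/B(188) = (-202)²/(-26 - 161*188) = 40804/(-26 - 30268) = 40804/(-30294) = 40804*(-1/30294) = -20402/15147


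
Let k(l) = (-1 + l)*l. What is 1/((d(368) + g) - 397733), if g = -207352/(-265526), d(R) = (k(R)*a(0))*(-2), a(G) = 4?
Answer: -132763/196247640427 ≈ -6.7651e-7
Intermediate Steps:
k(l) = l*(-1 + l)
d(R) = -8*R*(-1 + R) (d(R) = ((R*(-1 + R))*4)*(-2) = (4*R*(-1 + R))*(-2) = -8*R*(-1 + R))
g = 103676/132763 (g = -207352*(-1/265526) = 103676/132763 ≈ 0.78091)
1/((d(368) + g) - 397733) = 1/((8*368*(1 - 1*368) + 103676/132763) - 397733) = 1/((8*368*(1 - 368) + 103676/132763) - 397733) = 1/((8*368*(-367) + 103676/132763) - 397733) = 1/((-1080448 + 103676/132763) - 397733) = 1/(-143443414148/132763 - 397733) = 1/(-196247640427/132763) = -132763/196247640427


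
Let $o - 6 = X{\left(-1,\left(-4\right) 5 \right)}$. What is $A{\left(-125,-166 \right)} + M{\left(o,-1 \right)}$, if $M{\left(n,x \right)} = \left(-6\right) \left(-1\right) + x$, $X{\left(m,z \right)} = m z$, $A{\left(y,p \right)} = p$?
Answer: $-161$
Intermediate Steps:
$o = 26$ ($o = 6 - \left(-4\right) 5 = 6 - -20 = 6 + 20 = 26$)
$M{\left(n,x \right)} = 6 + x$
$A{\left(-125,-166 \right)} + M{\left(o,-1 \right)} = -166 + \left(6 - 1\right) = -166 + 5 = -161$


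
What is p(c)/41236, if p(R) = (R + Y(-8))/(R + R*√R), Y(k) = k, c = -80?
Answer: 11/33401160 - 11*I*√5/8350290 ≈ 3.2933e-7 - 2.9456e-6*I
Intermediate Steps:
p(R) = (-8 + R)/(R + R^(3/2)) (p(R) = (R - 8)/(R + R*√R) = (-8 + R)/(R + R^(3/2)))
p(c)/41236 = ((-8 - 80)/(-80 + (-80)^(3/2)))/41236 = (-88/(-80 - 320*I*√5))*(1/41236) = -88/(-80 - 320*I*√5)*(1/41236) = -22/(10309*(-80 - 320*I*√5))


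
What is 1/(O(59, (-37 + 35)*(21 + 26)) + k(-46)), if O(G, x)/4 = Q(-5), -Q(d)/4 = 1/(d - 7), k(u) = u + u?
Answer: -3/272 ≈ -0.011029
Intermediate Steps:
k(u) = 2*u
Q(d) = -4/(-7 + d) (Q(d) = -4/(d - 7) = -4/(-7 + d))
O(G, x) = 4/3 (O(G, x) = 4*(-4/(-7 - 5)) = 4*(-4/(-12)) = 4*(-4*(-1/12)) = 4*(1/3) = 4/3)
1/(O(59, (-37 + 35)*(21 + 26)) + k(-46)) = 1/(4/3 + 2*(-46)) = 1/(4/3 - 92) = 1/(-272/3) = -3/272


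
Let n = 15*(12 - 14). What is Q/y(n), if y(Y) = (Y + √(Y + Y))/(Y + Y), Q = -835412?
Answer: -3132795/2 - 208853*I*√15/2 ≈ -1.5664e+6 - 4.0444e+5*I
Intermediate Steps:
n = -30 (n = 15*(-2) = -30)
y(Y) = (Y + √2*√Y)/(2*Y) (y(Y) = (Y + √(2*Y))/((2*Y)) = (Y + √2*√Y)*(1/(2*Y)) = (Y + √2*√Y)/(2*Y))
Q/y(n) = -835412/(½ + √2/(2*√(-30))) = -835412/(½ + √2*(-I*√30/30)/2) = -835412/(½ - I*√15/30)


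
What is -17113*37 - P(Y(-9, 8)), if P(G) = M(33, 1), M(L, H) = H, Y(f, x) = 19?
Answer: -633182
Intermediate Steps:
P(G) = 1
-17113*37 - P(Y(-9, 8)) = -17113*37 - 1*1 = -633181 - 1 = -633182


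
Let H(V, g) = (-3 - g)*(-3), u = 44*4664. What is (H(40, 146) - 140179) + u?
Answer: 65484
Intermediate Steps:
u = 205216
H(V, g) = 9 + 3*g
(H(40, 146) - 140179) + u = ((9 + 3*146) - 140179) + 205216 = ((9 + 438) - 140179) + 205216 = (447 - 140179) + 205216 = -139732 + 205216 = 65484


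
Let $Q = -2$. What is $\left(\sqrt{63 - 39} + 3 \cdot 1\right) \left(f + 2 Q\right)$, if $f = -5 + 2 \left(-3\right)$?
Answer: $-45 - 30 \sqrt{6} \approx -118.48$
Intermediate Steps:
$f = -11$ ($f = -5 - 6 = -11$)
$\left(\sqrt{63 - 39} + 3 \cdot 1\right) \left(f + 2 Q\right) = \left(\sqrt{63 - 39} + 3 \cdot 1\right) \left(-11 + 2 \left(-2\right)\right) = \left(\sqrt{24} + 3\right) \left(-11 - 4\right) = \left(2 \sqrt{6} + 3\right) \left(-15\right) = \left(3 + 2 \sqrt{6}\right) \left(-15\right) = -45 - 30 \sqrt{6}$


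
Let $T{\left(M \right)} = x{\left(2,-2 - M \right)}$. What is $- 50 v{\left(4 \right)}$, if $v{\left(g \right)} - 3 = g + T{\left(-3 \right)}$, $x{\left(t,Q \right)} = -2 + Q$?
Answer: $-300$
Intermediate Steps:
$T{\left(M \right)} = -4 - M$ ($T{\left(M \right)} = -2 - \left(2 + M\right) = -4 - M$)
$v{\left(g \right)} = 2 + g$ ($v{\left(g \right)} = 3 + \left(g - 1\right) = 3 + \left(-1 + g\right) = 2 + g$)
$- 50 v{\left(4 \right)} = - 50 \left(2 + 4\right) = \left(-50\right) 6 = -300$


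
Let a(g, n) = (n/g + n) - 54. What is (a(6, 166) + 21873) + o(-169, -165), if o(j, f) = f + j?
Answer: 65036/3 ≈ 21679.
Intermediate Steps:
a(g, n) = -54 + n + n/g (a(g, n) = (n + n/g) - 54 = -54 + n + n/g)
(a(6, 166) + 21873) + o(-169, -165) = ((-54 + 166 + 166/6) + 21873) + (-165 - 169) = ((-54 + 166 + 166*(1/6)) + 21873) - 334 = ((-54 + 166 + 83/3) + 21873) - 334 = (419/3 + 21873) - 334 = 66038/3 - 334 = 65036/3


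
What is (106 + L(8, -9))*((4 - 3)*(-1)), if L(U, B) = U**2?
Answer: -170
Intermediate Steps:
(106 + L(8, -9))*((4 - 3)*(-1)) = (106 + 8**2)*((4 - 3)*(-1)) = (106 + 64)*(1*(-1)) = 170*(-1) = -170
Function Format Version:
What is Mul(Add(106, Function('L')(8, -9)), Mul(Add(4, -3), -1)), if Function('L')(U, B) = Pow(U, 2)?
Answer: -170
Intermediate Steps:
Mul(Add(106, Function('L')(8, -9)), Mul(Add(4, -3), -1)) = Mul(Add(106, Pow(8, 2)), Mul(Add(4, -3), -1)) = Mul(Add(106, 64), Mul(1, -1)) = Mul(170, -1) = -170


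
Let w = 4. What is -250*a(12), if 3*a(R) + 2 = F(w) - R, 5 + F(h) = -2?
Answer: 1750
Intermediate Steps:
F(h) = -7 (F(h) = -5 - 2 = -7)
a(R) = -3 - R/3 (a(R) = -⅔ + (-7 - R)/3 = -⅔ + (-7/3 - R/3) = -3 - R/3)
-250*a(12) = -250*(-3 - ⅓*12) = -250*(-3 - 4) = -250*(-7) = 1750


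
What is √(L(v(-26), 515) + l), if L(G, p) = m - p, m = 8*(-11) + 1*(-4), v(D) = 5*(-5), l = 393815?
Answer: 2*√98302 ≈ 627.06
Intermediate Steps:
v(D) = -25
m = -92 (m = -88 - 4 = -92)
L(G, p) = -92 - p
√(L(v(-26), 515) + l) = √((-92 - 1*515) + 393815) = √((-92 - 515) + 393815) = √(-607 + 393815) = √393208 = 2*√98302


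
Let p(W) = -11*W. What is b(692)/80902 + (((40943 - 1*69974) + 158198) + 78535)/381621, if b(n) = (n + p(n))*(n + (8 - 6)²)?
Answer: -303534224586/5145650357 ≈ -58.989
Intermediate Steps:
b(n) = -10*n*(4 + n) (b(n) = (n - 11*n)*(n + (8 - 6)²) = (-10*n)*(n + 2²) = (-10*n)*(n + 4) = (-10*n)*(4 + n) = -10*n*(4 + n))
b(692)/80902 + (((40943 - 1*69974) + 158198) + 78535)/381621 = (10*692*(-4 - 1*692))/80902 + (((40943 - 1*69974) + 158198) + 78535)/381621 = (10*692*(-4 - 692))*(1/80902) + (((40943 - 69974) + 158198) + 78535)*(1/381621) = (10*692*(-696))*(1/80902) + ((-29031 + 158198) + 78535)*(1/381621) = -4816320*1/80902 + (129167 + 78535)*(1/381621) = -2408160/40451 + 207702*(1/381621) = -2408160/40451 + 69234/127207 = -303534224586/5145650357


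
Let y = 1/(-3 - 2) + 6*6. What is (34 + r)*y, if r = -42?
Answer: -1432/5 ≈ -286.40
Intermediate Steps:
y = 179/5 (y = 1/(-5) + 36 = -1/5 + 36 = 179/5 ≈ 35.800)
(34 + r)*y = (34 - 42)*(179/5) = -8*179/5 = -1432/5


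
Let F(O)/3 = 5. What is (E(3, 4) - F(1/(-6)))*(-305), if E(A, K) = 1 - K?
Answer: 5490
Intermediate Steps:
F(O) = 15 (F(O) = 3*5 = 15)
(E(3, 4) - F(1/(-6)))*(-305) = ((1 - 1*4) - 1*15)*(-305) = ((1 - 4) - 15)*(-305) = (-3 - 15)*(-305) = -18*(-305) = 5490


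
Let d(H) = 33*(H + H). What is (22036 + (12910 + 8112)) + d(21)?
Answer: 44444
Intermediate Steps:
d(H) = 66*H (d(H) = 33*(2*H) = 66*H)
(22036 + (12910 + 8112)) + d(21) = (22036 + (12910 + 8112)) + 66*21 = (22036 + 21022) + 1386 = 43058 + 1386 = 44444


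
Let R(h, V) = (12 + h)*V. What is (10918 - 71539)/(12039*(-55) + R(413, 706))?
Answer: 60621/362095 ≈ 0.16742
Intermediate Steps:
R(h, V) = V*(12 + h)
(10918 - 71539)/(12039*(-55) + R(413, 706)) = (10918 - 71539)/(12039*(-55) + 706*(12 + 413)) = -60621/(-662145 + 706*425) = -60621/(-662145 + 300050) = -60621/(-362095) = -60621*(-1/362095) = 60621/362095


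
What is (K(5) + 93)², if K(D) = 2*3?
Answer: 9801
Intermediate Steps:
K(D) = 6
(K(5) + 93)² = (6 + 93)² = 99² = 9801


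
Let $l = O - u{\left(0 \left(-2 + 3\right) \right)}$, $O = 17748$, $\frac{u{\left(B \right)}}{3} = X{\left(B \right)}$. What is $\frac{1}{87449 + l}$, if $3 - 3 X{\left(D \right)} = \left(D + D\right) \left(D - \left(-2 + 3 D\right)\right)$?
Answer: $\frac{1}{105194} \approx 9.5062 \cdot 10^{-6}$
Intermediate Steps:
$X{\left(D \right)} = 1 - \frac{2 D \left(2 - 2 D\right)}{3}$ ($X{\left(D \right)} = 1 - \frac{\left(D + D\right) \left(D - \left(-2 + 3 D\right)\right)}{3} = 1 - \frac{2 D \left(D - \left(-2 + 3 D\right)\right)}{3} = 1 - \frac{2 D \left(2 - 2 D\right)}{3}$)
$u{\left(B \right)} = 3 - 4 B + 4 B^{2}$ ($u{\left(B \right)} = 3 \left(1 - \frac{4 B}{3} + \frac{4 B^{2}}{3}\right) = 3 - 4 B + 4 B^{2}$)
$l = 17745$ ($l = 17748 - \left(3 - 4 \cdot 0 \left(-2 + 3\right) + 4 \left(0 \left(-2 + 3\right)\right)^{2}\right) = 17748 - \left(3 - 4 \cdot 0 \cdot 1 + 4 \left(0 \cdot 1\right)^{2}\right) = 17748 - \left(3 - 0 + 4 \cdot 0^{2}\right) = 17748 - \left(3 + 0 + 4 \cdot 0\right) = 17748 - \left(3 + 0 + 0\right) = 17748 - 3 = 17745$)
$\frac{1}{87449 + l} = \frac{1}{87449 + 17745} = \frac{1}{105194}$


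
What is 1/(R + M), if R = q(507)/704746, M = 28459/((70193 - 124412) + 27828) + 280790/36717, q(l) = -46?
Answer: 37938761614159/249219192464730 ≈ 0.15223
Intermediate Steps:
M = 707266643/107666483 (M = 28459/(-54219 + 27828) + 280790*(1/36717) = 28459/(-26391) + 280790/36717 = 28459*(-1/26391) + 280790/36717 = -28459/26391 + 280790/36717 = 707266643/107666483 ≈ 6.5691)
R = -23/352373 (R = -46/704746 = -46*1/704746 = -23/352373 ≈ -6.5272e-5)
1/(R + M) = 1/(-23/352373 + 707266643/107666483) = 1/(249219192464730/37938761614159) = 37938761614159/249219192464730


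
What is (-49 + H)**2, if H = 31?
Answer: 324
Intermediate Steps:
(-49 + H)**2 = (-49 + 31)**2 = (-18)**2 = 324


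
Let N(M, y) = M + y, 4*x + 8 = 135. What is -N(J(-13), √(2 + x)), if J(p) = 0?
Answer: -3*√15/2 ≈ -5.8095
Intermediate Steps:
x = 127/4 (x = -2 + (¼)*135 = -2 + 135/4 = 127/4 ≈ 31.750)
-N(J(-13), √(2 + x)) = -(0 + √(2 + 127/4)) = -(0 + √(135/4)) = -(0 + 3*√15/2) = -3*√15/2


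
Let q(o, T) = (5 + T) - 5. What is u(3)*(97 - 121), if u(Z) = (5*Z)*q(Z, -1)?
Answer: 360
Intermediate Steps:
q(o, T) = T
u(Z) = -5*Z (u(Z) = (5*Z)*(-1) = -5*Z)
u(3)*(97 - 121) = (-5*3)*(97 - 121) = -15*(-24) = 360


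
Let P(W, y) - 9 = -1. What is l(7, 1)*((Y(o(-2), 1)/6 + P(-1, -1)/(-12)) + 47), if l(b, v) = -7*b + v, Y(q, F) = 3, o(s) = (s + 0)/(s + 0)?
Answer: -2248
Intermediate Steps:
P(W, y) = 8 (P(W, y) = 9 - 1 = 8)
o(s) = 1 (o(s) = s/s = 1)
l(b, v) = v - 7*b
l(7, 1)*((Y(o(-2), 1)/6 + P(-1, -1)/(-12)) + 47) = (1 - 7*7)*((3/6 + 8/(-12)) + 47) = (1 - 49)*((3*(⅙) + 8*(-1/12)) + 47) = -48*((½ - ⅔) + 47) = -48*(-⅙ + 47) = -48*281/6 = -2248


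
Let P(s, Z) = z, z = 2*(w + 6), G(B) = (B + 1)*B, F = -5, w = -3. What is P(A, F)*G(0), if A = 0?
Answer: 0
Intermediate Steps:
G(B) = B*(1 + B) (G(B) = (1 + B)*B = B*(1 + B))
z = 6 (z = 2*(-3 + 6) = 2*3 = 6)
P(s, Z) = 6
P(A, F)*G(0) = 6*(0*(1 + 0)) = 6*(0*1) = 6*0 = 0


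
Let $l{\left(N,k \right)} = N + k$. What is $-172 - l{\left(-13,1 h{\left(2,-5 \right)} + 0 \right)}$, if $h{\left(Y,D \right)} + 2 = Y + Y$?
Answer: $-161$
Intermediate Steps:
$h{\left(Y,D \right)} = -2 + 2 Y$ ($h{\left(Y,D \right)} = -2 + \left(Y + Y\right) = -2 + 2 Y$)
$-172 - l{\left(-13,1 h{\left(2,-5 \right)} + 0 \right)} = -172 - \left(-13 + \left(1 \left(-2 + 2 \cdot 2\right) + 0\right)\right) = -172 - \left(-13 + \left(1 \left(-2 + 4\right) + 0\right)\right) = -172 - \left(-13 + \left(1 \cdot 2 + 0\right)\right) = -172 - \left(-13 + \left(2 + 0\right)\right) = -172 - \left(-13 + 2\right) = -172 - -11 = -172 + 11 = -161$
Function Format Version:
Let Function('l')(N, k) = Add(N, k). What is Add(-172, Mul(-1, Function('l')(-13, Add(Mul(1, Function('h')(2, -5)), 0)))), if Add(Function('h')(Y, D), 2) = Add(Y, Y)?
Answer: -161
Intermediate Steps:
Function('h')(Y, D) = Add(-2, Mul(2, Y)) (Function('h')(Y, D) = Add(-2, Add(Y, Y)) = Add(-2, Mul(2, Y)))
Add(-172, Mul(-1, Function('l')(-13, Add(Mul(1, Function('h')(2, -5)), 0)))) = Add(-172, Mul(-1, Add(-13, Add(Mul(1, Add(-2, Mul(2, 2))), 0)))) = Add(-172, Mul(-1, Add(-13, Add(Mul(1, Add(-2, 4)), 0)))) = Add(-172, Mul(-1, Add(-13, Add(Mul(1, 2), 0)))) = Add(-172, Mul(-1, Add(-13, Add(2, 0)))) = Add(-172, Mul(-1, Add(-13, 2))) = Add(-172, Mul(-1, -11)) = Add(-172, 11) = -161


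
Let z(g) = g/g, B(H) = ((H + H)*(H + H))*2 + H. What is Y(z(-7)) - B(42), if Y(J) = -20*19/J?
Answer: -14534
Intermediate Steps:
B(H) = H + 8*H**2 (B(H) = ((2*H)*(2*H))*2 + H = (4*H**2)*2 + H = 8*H**2 + H = H + 8*H**2)
z(g) = 1
Y(J) = -380/J (Y(J) = -20*19/J = -380/J)
Y(z(-7)) - B(42) = -380/1 - 42*(1 + 8*42) = -380*1 - 42*(1 + 336) = -380 - 42*337 = -380 - 1*14154 = -380 - 14154 = -14534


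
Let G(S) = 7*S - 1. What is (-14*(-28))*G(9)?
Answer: 24304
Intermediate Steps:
G(S) = -1 + 7*S
(-14*(-28))*G(9) = (-14*(-28))*(-1 + 7*9) = 392*(-1 + 63) = 392*62 = 24304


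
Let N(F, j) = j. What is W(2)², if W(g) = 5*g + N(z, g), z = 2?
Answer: 144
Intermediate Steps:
W(g) = 6*g (W(g) = 5*g + g = 6*g)
W(2)² = (6*2)² = 12² = 144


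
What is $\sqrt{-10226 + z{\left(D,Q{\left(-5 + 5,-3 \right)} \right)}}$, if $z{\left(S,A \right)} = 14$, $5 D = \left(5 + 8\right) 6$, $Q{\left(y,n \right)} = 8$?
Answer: $2 i \sqrt{2553} \approx 101.05 i$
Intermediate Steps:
$D = \frac{78}{5}$ ($D = \frac{\left(5 + 8\right) 6}{5} = \frac{13 \cdot 6}{5} = \frac{1}{5} \cdot 78 = \frac{78}{5} \approx 15.6$)
$\sqrt{-10226 + z{\left(D,Q{\left(-5 + 5,-3 \right)} \right)}} = \sqrt{-10226 + 14} = \sqrt{-10212} = 2 i \sqrt{2553}$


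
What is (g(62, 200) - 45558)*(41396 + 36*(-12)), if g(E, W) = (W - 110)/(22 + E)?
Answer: -1866194022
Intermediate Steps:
g(E, W) = (-110 + W)/(22 + E)
(g(62, 200) - 45558)*(41396 + 36*(-12)) = ((-110 + 200)/(22 + 62) - 45558)*(41396 + 36*(-12)) = (90/84 - 45558)*(41396 - 432) = ((1/84)*90 - 45558)*40964 = (15/14 - 45558)*40964 = -637797/14*40964 = -1866194022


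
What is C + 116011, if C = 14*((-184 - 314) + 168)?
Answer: 111391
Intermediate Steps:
C = -4620 (C = 14*(-498 + 168) = 14*(-330) = -4620)
C + 116011 = -4620 + 116011 = 111391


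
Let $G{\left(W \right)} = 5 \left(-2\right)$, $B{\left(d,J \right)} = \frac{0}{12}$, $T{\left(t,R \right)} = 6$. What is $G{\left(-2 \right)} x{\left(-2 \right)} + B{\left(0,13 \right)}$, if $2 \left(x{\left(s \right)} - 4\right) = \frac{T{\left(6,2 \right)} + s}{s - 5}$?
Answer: $- \frac{260}{7} \approx -37.143$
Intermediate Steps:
$B{\left(d,J \right)} = 0$ ($B{\left(d,J \right)} = 0 \cdot \frac{1}{12} = 0$)
$G{\left(W \right)} = -10$
$x{\left(s \right)} = 4 + \frac{6 + s}{2 \left(-5 + s\right)}$ ($x{\left(s \right)} = 4 + \frac{\left(6 + s\right) \frac{1}{s - 5}}{2} = 4 + \frac{\left(6 + s\right) \frac{1}{-5 + s}}{2} = 4 + \frac{\frac{1}{-5 + s} \left(6 + s\right)}{2} = 4 + \frac{6 + s}{2 \left(-5 + s\right)}$)
$G{\left(-2 \right)} x{\left(-2 \right)} + B{\left(0,13 \right)} = - 10 \frac{-34 + 9 \left(-2\right)}{2 \left(-5 - 2\right)} + 0 = - 10 \frac{-34 - 18}{2 \left(-7\right)} + 0 = - 10 \cdot \frac{1}{2} \left(- \frac{1}{7}\right) \left(-52\right) + 0 = \left(-10\right) \frac{26}{7} + 0 = - \frac{260}{7} + 0 = - \frac{260}{7}$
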